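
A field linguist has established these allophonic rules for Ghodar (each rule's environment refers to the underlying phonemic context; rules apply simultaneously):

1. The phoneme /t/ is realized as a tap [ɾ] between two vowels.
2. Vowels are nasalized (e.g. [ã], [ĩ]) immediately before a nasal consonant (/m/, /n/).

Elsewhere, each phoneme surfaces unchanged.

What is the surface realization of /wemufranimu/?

/w/ (word-initial): no rule targets it → [w].
/e/ (between /w/ and /m/): before a nasal consonant, so rule 2 applies → [ẽ].
/m/ (between /e/ and /u/) is unaffected → [m].
/u/ (between /m/ and /f/) fails the environment for rule 2, so it stays [u].
/f/ (between /u/ and /r/): no rule targets it → [f].
/r/ (between /f/ and /a/) is unaffected → [r].
/a/ meets the environment for rule 2 (before a nasal consonant) → [ã].
/n/ (between /a/ and /i/): no rule targets it → [n].
/i/ meets the environment for rule 2 (before a nasal consonant) → [ĩ].
/m/ (between /i/ and /u/): no rule targets it → [m].
/u/ (word-final) fails the environment for rule 2, so it stays [u].

[wẽmufrãnĩmu]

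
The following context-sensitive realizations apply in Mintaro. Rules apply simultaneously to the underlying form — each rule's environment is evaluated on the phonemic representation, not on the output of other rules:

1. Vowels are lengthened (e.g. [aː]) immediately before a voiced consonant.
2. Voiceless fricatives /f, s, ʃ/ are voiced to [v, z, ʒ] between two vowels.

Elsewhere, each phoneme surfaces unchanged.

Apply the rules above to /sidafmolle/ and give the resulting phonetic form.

[siːdafmoːlle]

/s/ — word-initial; rule 2 does not apply here → [s].
/i/ (between /s/ and /d/) occurs before a voiced consonant → [iː] by rule 1.
/a/ — between /d/ and /f/; rule 1 does not apply here → [a].
/f/ (between /a/ and /m/) fails the environment for rule 2, so it stays [f].
Rule 1 applies to /o/ (between /m/ and /l/: before a voiced consonant) → [oː].
/e/ (word-final) is in the target of rule 1 but the environment (before a voiced consonant) is not met → [e].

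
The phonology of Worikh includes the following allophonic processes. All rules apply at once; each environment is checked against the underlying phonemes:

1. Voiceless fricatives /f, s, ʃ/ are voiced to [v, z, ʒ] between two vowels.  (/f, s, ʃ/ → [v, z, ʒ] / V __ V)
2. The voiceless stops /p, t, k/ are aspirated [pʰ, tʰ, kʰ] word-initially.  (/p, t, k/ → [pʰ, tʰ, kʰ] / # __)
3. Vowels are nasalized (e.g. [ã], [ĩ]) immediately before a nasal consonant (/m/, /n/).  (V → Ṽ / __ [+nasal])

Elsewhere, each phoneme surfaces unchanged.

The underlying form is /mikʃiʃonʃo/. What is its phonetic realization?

/m/ — not in any rule's target class → [m].
/i/ (between /m/ and /k/): rule 3 targets it, but not before a nasal consonant → unchanged [i].
/k/ (between /i/ and /ʃ/) is in the target of rule 2 but the environment (word-initially) is not met → [k].
/ʃ/ — between /k/ and /i/; rule 1 does not apply here → [ʃ].
/i/ (between /ʃ/ and /ʃ/) fails the environment for rule 3, so it stays [i].
Rule 1 applies to /ʃ/ (between /i/ and /o/: between two vowels) → [ʒ].
/o/ (between /ʃ/ and /n/) occurs before a nasal consonant → [õ] by rule 3.
/n/ stays [n].
/ʃ/ (between /n/ and /o/): rule 1 targets it, but not between two vowels → unchanged [ʃ].
/o/ (word-final): rule 3 targets it, but not before a nasal consonant → unchanged [o].

[mikʃiʒõnʃo]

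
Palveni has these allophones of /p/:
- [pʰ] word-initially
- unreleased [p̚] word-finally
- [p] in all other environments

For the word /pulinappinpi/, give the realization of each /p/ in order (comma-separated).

[pʰ], [p], [p], [p]

Occurrence 1 (position 1): word-initially → [pʰ].
Occurrence 2 (position 7): no conditioning environment matches → elsewhere allophone [p].
Occurrence 3 (position 8): no conditioning environment matches → elsewhere allophone [p].
Occurrence 4 (position 11): no conditioning environment matches → elsewhere allophone [p].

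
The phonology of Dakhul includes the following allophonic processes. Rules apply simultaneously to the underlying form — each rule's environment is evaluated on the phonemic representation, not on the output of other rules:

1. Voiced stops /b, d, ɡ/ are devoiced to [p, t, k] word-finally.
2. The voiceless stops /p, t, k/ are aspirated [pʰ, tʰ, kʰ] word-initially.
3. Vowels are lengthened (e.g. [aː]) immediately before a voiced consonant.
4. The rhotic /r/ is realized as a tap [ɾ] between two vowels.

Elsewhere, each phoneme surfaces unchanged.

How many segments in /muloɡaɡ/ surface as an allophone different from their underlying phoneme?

4

Segments that undergo a rule: /u/ → [uː] (rule 3); /o/ → [oː] (rule 3); /a/ → [aː] (rule 3); /ɡ/ → [k] (rule 1).
All other segments surface unchanged.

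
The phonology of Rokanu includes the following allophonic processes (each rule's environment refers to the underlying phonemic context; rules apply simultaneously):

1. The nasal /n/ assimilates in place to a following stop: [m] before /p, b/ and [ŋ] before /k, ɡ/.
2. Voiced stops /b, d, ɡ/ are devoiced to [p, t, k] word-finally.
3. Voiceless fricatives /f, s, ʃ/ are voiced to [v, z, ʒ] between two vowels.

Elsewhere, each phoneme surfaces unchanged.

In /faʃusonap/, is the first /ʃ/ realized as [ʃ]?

/ʃ/ (between /a/ and /u/): between two vowels, so rule 3 applies → [ʒ].
The actual realization is [ʒ], not [ʃ].

No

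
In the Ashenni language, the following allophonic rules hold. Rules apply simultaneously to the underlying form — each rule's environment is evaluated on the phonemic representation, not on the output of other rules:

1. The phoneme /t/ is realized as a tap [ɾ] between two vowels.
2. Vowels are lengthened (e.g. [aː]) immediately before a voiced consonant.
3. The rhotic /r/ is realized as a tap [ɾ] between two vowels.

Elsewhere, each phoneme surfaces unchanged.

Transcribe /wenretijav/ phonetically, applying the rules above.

Rule 2 applies to /e/ (between /w/ and /n/: before a voiced consonant) → [eː].
/r/ (between /n/ and /e/) is in the target of rule 3 but the environment (between two vowels) is not met → [r].
/e/ (between /r/ and /t/): rule 2 targets it, but not before a voiced consonant → unchanged [e].
/t/ — between /e/ and /i/, between two vowels — surfaces as [ɾ] (rule 1).
/i/ (between /t/ and /j/): before a voiced consonant, so rule 2 applies → [iː].
/a/ (between /j/ and /v/): before a voiced consonant, so rule 2 applies → [aː].

[weːnreɾiːjaːv]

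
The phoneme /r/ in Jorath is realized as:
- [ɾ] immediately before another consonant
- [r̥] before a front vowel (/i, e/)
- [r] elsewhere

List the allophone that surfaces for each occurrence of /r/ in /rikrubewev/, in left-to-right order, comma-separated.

Occurrence 1 (position 1): before a front vowel (/i, e/) → [r̥].
Occurrence 2 (position 4): no conditioning environment matches → elsewhere allophone [r].

[r̥], [r]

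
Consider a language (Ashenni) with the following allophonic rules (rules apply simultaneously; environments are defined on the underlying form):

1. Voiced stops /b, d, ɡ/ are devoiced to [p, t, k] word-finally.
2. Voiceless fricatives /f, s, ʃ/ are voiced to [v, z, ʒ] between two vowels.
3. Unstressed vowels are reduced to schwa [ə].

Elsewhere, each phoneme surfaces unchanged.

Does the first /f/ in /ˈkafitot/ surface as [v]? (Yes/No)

Yes

/f/ (between /a/ and /i/): between two vowels, so rule 2 applies → [v].
The actual realization is [v], which matches [v].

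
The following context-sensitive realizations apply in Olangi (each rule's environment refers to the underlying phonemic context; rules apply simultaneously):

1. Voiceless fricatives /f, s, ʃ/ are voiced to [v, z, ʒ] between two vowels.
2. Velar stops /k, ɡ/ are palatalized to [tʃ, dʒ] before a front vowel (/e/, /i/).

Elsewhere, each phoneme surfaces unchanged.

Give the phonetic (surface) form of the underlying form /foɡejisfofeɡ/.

[fodʒejisfoveɡ]

/f/ (word-initial) is in the target of rule 1 but the environment (between two vowels) is not met → [f].
/o/ — not in any rule's target class → [o].
/ɡ/ (between /o/ and /e/): before a front vowel, so rule 2 applies → [dʒ].
/e/ stays [e].
/j/ (between /e/ and /i/): no rule targets it → [j].
/i/ (between /j/ and /s/) is unaffected → [i].
/s/ (between /i/ and /f/): rule 1 targets it, but not between two vowels → unchanged [s].
/f/ (between /s/ and /o/) is in the target of rule 1 but the environment (between two vowels) is not met → [f].
/o/ (between /f/ and /f/) is unaffected → [o].
Rule 1 applies to /f/ (between /o/ and /e/: between two vowels) → [v].
/e/ (between /f/ and /ɡ/): no rule targets it → [e].
/ɡ/ (word-final) is in the target of rule 2 but the environment (before a front vowel) is not met → [ɡ].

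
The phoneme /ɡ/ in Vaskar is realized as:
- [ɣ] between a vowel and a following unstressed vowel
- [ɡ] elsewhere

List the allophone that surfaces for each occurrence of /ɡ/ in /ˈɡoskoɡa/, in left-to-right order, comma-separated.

[ɡ], [ɣ]

Occurrence 1 (position 1): no conditioning environment matches → elsewhere allophone [ɡ].
Occurrence 2 (position 6): between a vowel and a following unstressed vowel → [ɣ].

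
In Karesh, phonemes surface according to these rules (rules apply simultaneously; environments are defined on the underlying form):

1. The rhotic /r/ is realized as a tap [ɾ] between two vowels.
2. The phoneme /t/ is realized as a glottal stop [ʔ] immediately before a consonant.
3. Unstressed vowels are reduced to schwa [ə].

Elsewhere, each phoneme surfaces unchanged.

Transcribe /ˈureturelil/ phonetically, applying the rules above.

[ˈuɾətəɾələl]

/u/ (word-initial): rule 3 targets it, but not in an unstressed syllable → unchanged [u].
/r/ — between /u/ and /e/, between two vowels — surfaces as [ɾ] (rule 1).
/e/ meets the environment for rule 3 (in an unstressed syllable) → [ə].
/t/ (between /e/ and /u/) is in the target of rule 2 but the environment (immediately before a consonant) is not met → [t].
/u/ meets the environment for rule 3 (in an unstressed syllable) → [ə].
/r/ — between /u/ and /e/, between two vowels — surfaces as [ɾ] (rule 1).
/e/ (between /r/ and /l/) occurs in an unstressed syllable → [ə] by rule 3.
/i/ meets the environment for rule 3 (in an unstressed syllable) → [ə].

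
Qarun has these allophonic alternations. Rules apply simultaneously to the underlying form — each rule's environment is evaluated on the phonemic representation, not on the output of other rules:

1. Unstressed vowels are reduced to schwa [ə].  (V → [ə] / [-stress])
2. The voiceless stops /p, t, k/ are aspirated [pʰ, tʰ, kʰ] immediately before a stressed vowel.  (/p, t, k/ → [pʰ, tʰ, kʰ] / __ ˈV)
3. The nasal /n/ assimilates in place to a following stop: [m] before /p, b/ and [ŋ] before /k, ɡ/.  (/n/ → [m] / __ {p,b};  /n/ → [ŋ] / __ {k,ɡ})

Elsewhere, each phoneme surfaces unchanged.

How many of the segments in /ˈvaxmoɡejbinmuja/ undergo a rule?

5

Segments that undergo a rule: /o/ → [ə] (rule 1); /e/ → [ə] (rule 1); /i/ → [ə] (rule 1); /u/ → [ə] (rule 1); /a/ → [ə] (rule 1).
All other segments surface unchanged.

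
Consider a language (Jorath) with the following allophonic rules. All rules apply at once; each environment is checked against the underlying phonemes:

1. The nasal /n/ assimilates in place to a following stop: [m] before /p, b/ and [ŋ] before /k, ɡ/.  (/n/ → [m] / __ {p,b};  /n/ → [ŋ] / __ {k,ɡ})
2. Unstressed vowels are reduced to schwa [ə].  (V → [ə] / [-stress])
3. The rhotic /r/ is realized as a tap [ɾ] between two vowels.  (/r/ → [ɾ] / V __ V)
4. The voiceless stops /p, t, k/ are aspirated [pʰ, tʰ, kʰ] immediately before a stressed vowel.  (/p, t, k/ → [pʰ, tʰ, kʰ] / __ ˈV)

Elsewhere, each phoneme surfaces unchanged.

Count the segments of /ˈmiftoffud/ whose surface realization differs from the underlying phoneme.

Segments that undergo a rule: /o/ → [ə] (rule 2); /u/ → [ə] (rule 2).
All other segments surface unchanged.

2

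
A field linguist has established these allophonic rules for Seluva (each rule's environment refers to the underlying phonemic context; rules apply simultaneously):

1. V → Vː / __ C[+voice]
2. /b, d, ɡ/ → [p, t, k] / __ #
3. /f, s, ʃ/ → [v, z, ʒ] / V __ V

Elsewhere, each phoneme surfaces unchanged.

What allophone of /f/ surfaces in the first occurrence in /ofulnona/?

/f/ (between /o/ and /u/) occurs between two vowels → [v] by rule 3.

[v]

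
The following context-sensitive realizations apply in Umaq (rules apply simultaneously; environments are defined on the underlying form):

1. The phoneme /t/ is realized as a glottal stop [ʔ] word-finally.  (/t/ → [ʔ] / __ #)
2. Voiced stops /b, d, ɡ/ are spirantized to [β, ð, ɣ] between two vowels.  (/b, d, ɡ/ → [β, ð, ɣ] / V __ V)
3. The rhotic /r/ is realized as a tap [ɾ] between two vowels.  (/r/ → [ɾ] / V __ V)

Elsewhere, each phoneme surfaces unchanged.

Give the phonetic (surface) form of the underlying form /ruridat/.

/r/ — word-initial; rule 3 does not apply here → [r].
/u/ — not in any rule's target class → [u].
/r/ — between /u/ and /i/, between two vowels — surfaces as [ɾ] (rule 3).
/i/ stays [i].
/d/ (between /i/ and /a/) occurs between two vowels → [ð] by rule 2.
/a/ (between /d/ and /t/): no rule targets it → [a].
Rule 1 applies to /t/ (word-final: word-finally) → [ʔ].

[ruɾiðaʔ]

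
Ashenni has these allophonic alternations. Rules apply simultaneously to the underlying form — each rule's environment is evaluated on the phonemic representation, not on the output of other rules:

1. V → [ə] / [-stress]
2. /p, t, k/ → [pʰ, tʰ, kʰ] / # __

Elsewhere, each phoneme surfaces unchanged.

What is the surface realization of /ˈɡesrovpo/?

/ɡ/ stays [ɡ].
/e/ (between /ɡ/ and /s/): rule 1 targets it, but not in an unstressed syllable → unchanged [e].
/s/ (between /e/ and /r/) is unaffected → [s].
/r/ (between /s/ and /o/): no rule targets it → [r].
Rule 1 applies to /o/ (between /r/ and /v/: in an unstressed syllable) → [ə].
/v/ (between /o/ and /p/): no rule targets it → [v].
/p/ (between /v/ and /o/): rule 2 targets it, but not word-initially → unchanged [p].
/o/ meets the environment for rule 1 (in an unstressed syllable) → [ə].

[ˈɡesrəvpə]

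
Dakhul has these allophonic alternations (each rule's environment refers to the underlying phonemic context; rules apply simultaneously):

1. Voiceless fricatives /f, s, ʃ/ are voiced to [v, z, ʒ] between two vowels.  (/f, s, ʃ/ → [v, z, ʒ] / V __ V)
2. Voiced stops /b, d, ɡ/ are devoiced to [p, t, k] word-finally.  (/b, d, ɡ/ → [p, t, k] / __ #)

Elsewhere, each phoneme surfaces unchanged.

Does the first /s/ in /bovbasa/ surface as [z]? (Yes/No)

/s/ (between /a/ and /a/): between two vowels, so rule 1 applies → [z].
The actual realization is [z], which matches [z].

Yes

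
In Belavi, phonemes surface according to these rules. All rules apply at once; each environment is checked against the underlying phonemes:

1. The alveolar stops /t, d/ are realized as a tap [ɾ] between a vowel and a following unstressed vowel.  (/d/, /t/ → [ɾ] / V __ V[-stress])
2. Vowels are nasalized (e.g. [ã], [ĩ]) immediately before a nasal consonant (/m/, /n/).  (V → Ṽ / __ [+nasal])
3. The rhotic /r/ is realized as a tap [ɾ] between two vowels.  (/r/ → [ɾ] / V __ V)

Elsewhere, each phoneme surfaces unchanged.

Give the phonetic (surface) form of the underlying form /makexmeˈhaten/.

/a/ (between /m/ and /k/) fails the environment for rule 2, so it stays [a].
/e/ (between /k/ and /x/): rule 2 targets it, but not before a nasal consonant → unchanged [e].
/e/ (between /m/ and /h/) is in the target of rule 2 but the environment (before a nasal consonant) is not met → [e].
/a/ (between /h/ and /t/) is in the target of rule 2 but the environment (before a nasal consonant) is not met → [a].
/t/ meets the environment for rule 1 (between a vowel and a following unstressed vowel) → [ɾ].
/e/ — between /t/ and /n/, before a nasal consonant — surfaces as [ẽ] (rule 2).

[makexmeˈhaɾẽn]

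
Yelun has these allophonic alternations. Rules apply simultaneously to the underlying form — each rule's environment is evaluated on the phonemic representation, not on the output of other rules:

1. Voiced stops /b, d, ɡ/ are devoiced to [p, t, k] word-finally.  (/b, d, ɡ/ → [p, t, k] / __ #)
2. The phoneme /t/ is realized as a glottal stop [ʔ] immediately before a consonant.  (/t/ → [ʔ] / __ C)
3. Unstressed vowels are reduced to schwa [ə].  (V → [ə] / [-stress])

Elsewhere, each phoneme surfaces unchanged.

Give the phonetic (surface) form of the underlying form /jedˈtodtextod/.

/j/ — not in any rule's target class → [j].
/e/ (between /j/ and /d/) occurs in an unstressed syllable → [ə] by rule 3.
/d/ (between /e/ and /t/) fails the environment for rule 1, so it stays [d].
/t/ (between /d/ and /o/) fails the environment for rule 2, so it stays [t].
/o/ (between /t/ and /d/): rule 3 targets it, but not in an unstressed syllable → unchanged [o].
/d/ (between /o/ and /t/) is in the target of rule 1 but the environment (word-finally) is not met → [d].
/t/ (between /d/ and /e/) is in the target of rule 2 but the environment (immediately before a consonant) is not met → [t].
/e/ — between /t/ and /x/, in an unstressed syllable — surfaces as [ə] (rule 3).
/x/ stays [x].
/t/ (between /x/ and /o/): rule 2 targets it, but not immediately before a consonant → unchanged [t].
/o/ — between /t/ and /d/, in an unstressed syllable — surfaces as [ə] (rule 3).
/d/ — word-final, word-finally — surfaces as [t] (rule 1).

[jədˈtodtəxtət]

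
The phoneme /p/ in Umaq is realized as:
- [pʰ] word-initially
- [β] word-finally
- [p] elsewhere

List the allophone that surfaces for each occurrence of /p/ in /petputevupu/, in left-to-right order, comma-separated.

[pʰ], [p], [p]

Occurrence 1 (position 1): word-initially → [pʰ].
Occurrence 2 (position 4): no conditioning environment matches → elsewhere allophone [p].
Occurrence 3 (position 10): no conditioning environment matches → elsewhere allophone [p].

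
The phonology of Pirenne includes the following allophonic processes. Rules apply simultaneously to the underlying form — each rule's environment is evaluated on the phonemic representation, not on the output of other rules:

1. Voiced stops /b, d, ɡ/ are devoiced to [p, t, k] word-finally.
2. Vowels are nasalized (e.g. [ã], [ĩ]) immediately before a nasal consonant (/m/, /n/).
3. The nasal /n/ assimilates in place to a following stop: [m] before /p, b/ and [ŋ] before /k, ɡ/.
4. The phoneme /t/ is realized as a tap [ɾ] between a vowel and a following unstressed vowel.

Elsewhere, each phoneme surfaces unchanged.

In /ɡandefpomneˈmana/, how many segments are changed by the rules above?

Segments that undergo a rule: /a/ → [ã] (rule 2); /o/ → [õ] (rule 2); /e/ → [ẽ] (rule 2); /a/ → [ã] (rule 2).
All other segments surface unchanged.

4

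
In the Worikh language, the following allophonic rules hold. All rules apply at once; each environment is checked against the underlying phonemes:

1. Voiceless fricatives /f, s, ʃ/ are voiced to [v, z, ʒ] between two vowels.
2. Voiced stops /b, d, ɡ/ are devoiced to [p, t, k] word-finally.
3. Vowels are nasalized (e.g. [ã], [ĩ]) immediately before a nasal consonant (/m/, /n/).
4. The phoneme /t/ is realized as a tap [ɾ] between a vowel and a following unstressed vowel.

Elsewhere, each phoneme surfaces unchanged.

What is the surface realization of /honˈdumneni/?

[hõnˈdũmnẽni]

/h/ — not in any rule's target class → [h].
/o/ (between /h/ and /n/): before a nasal consonant, so rule 3 applies → [õ].
/n/ (between /o/ and /d/): no rule targets it → [n].
/d/ — between /n/ and /u/; rule 2 does not apply here → [d].
/u/ (between /d/ and /m/) occurs before a nasal consonant → [ũ] by rule 3.
/m/ (between /u/ and /n/): no rule targets it → [m].
/n/ (between /m/ and /e/) is unaffected → [n].
/e/ — between /n/ and /n/, before a nasal consonant — surfaces as [ẽ] (rule 3).
/n/ (between /e/ and /i/) is unaffected → [n].
/i/ (word-final) is in the target of rule 3 but the environment (before a nasal consonant) is not met → [i].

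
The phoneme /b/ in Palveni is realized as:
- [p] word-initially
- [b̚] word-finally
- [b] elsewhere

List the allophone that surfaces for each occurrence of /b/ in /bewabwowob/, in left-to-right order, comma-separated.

[p], [b], [b̚]

Occurrence 1 (position 1): word-initially → [p].
Occurrence 2 (position 5): no conditioning environment matches → elsewhere allophone [b].
Occurrence 3 (position 10): word-finally → [b̚].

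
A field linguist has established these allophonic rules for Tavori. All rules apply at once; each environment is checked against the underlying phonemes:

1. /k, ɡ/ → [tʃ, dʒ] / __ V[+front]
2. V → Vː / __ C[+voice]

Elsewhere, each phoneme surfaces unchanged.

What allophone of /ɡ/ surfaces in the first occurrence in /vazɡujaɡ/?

/ɡ/ (between /z/ and /u/): rule 1 targets it, but not before a front vowel → unchanged [ɡ].

[ɡ]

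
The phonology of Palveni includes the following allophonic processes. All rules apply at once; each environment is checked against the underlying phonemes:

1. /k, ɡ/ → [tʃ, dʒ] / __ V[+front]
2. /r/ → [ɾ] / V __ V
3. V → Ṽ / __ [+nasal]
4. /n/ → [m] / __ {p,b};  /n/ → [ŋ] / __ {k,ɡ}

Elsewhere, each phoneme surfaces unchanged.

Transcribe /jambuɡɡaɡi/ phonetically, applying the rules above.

[jãmbuɡɡadʒi]

/j/ stays [j].
/a/ (between /j/ and /m/) occurs before a nasal consonant → [ã] by rule 3.
/m/ — not in any rule's target class → [m].
/b/ (between /m/ and /u/) is unaffected → [b].
/u/ (between /b/ and /ɡ/) fails the environment for rule 3, so it stays [u].
/ɡ/ — between /u/ and /ɡ/; rule 1 does not apply here → [ɡ].
/ɡ/ (between /ɡ/ and /a/): rule 1 targets it, but not before a front vowel → unchanged [ɡ].
/a/ (between /ɡ/ and /ɡ/) fails the environment for rule 3, so it stays [a].
/ɡ/ (between /a/ and /i/): before a front vowel, so rule 1 applies → [dʒ].
/i/ (word-final): rule 3 targets it, but not before a nasal consonant → unchanged [i].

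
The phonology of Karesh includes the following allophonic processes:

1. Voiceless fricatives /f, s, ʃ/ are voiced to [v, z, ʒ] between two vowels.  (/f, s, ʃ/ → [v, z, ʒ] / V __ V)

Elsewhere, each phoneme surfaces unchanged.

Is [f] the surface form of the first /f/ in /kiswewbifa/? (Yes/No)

/f/ — between /i/ and /a/, between two vowels — surfaces as [v] (rule 1).
The actual realization is [v], not [f].

No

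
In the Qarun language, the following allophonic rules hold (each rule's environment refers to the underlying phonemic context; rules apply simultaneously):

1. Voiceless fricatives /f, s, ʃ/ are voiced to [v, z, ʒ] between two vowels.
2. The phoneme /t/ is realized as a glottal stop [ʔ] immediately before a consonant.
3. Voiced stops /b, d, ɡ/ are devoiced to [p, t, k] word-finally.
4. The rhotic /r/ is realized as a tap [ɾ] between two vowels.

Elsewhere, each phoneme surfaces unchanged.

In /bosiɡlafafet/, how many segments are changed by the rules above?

Segments that undergo a rule: /s/ → [z] (rule 1); /f/ → [v] (rule 1); /f/ → [v] (rule 1).
All other segments surface unchanged.

3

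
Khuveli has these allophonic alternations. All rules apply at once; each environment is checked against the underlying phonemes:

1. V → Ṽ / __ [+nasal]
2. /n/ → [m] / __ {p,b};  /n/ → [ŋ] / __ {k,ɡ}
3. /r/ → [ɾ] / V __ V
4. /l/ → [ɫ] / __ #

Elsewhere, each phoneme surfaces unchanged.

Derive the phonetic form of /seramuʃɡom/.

/s/ — not in any rule's target class → [s].
/e/ — between /s/ and /r/; rule 1 does not apply here → [e].
/r/ — between /e/ and /a/, between two vowels — surfaces as [ɾ] (rule 3).
/a/ meets the environment for rule 1 (before a nasal consonant) → [ã].
/m/ stays [m].
/u/ (between /m/ and /ʃ/) is in the target of rule 1 but the environment (before a nasal consonant) is not met → [u].
/ʃ/ (between /u/ and /ɡ/): no rule targets it → [ʃ].
/ɡ/ (between /ʃ/ and /o/) is unaffected → [ɡ].
/o/ (between /ɡ/ and /m/): before a nasal consonant, so rule 1 applies → [õ].
/m/ stays [m].

[seɾãmuʃɡõm]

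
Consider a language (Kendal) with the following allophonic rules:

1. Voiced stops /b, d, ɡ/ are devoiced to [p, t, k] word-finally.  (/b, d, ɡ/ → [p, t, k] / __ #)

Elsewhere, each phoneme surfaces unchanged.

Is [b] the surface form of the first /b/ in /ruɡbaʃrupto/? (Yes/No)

/b/ (between /ɡ/ and /a/) fails the environment for rule 1, so it stays [b].
The actual realization is [b], which matches [b].

Yes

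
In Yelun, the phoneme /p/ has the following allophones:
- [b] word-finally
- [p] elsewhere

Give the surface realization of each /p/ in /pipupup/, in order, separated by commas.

Occurrence 1 (position 1): no conditioning environment matches → elsewhere allophone [p].
Occurrence 2 (position 3): no conditioning environment matches → elsewhere allophone [p].
Occurrence 3 (position 5): no conditioning environment matches → elsewhere allophone [p].
Occurrence 4 (position 7): word-finally → [b].

[p], [p], [p], [b]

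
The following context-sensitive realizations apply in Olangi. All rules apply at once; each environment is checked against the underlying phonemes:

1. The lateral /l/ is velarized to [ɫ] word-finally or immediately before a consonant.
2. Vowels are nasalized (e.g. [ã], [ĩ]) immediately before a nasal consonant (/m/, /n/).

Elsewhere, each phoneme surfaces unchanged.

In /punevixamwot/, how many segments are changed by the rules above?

Segments that undergo a rule: /u/ → [ũ] (rule 2); /a/ → [ã] (rule 2).
All other segments surface unchanged.

2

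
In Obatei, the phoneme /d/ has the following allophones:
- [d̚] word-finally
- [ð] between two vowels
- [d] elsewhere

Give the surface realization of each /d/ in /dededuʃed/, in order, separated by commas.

Occurrence 1 (position 1): no conditioning environment matches → elsewhere allophone [d].
Occurrence 2 (position 3): between two vowels → [ð].
Occurrence 3 (position 5): between two vowels → [ð].
Occurrence 4 (position 9): word-finally → [d̚].

[d], [ð], [ð], [d̚]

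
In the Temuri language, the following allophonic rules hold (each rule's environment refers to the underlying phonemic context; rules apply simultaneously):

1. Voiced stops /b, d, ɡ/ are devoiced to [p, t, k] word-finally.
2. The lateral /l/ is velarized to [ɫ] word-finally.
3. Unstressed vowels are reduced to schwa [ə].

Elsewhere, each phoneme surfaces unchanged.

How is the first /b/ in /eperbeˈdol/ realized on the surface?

[b]

/b/ — between /r/ and /e/; rule 1 does not apply here → [b].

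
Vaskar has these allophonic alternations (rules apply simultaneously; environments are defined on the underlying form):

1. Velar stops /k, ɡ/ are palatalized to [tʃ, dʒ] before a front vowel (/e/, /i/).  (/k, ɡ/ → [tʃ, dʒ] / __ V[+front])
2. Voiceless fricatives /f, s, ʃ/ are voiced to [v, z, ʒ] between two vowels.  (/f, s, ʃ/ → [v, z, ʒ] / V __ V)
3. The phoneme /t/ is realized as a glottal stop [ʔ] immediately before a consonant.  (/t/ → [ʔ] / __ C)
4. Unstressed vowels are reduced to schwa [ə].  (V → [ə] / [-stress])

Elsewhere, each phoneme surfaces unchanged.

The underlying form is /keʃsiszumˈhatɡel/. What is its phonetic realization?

/k/ — word-initial, before a front vowel — surfaces as [tʃ] (rule 1).
/e/ (between /k/ and /ʃ/) occurs in an unstressed syllable → [ə] by rule 4.
/ʃ/ — between /e/ and /s/; rule 2 does not apply here → [ʃ].
/s/ — between /ʃ/ and /i/; rule 2 does not apply here → [s].
/i/ — between /s/ and /s/, in an unstressed syllable — surfaces as [ə] (rule 4).
/s/ (between /i/ and /z/): rule 2 targets it, but not between two vowels → unchanged [s].
/z/ (between /s/ and /u/): no rule targets it → [z].
Rule 4 applies to /u/ (between /z/ and /m/: in an unstressed syllable) → [ə].
/m/ (between /u/ and /h/): no rule targets it → [m].
/h/ stays [h].
/a/ (between /h/ and /t/) is in the target of rule 4 but the environment (in an unstressed syllable) is not met → [a].
Rule 3 applies to /t/ (between /a/ and /ɡ/: immediately before a consonant) → [ʔ].
/ɡ/ (between /t/ and /e/) occurs before a front vowel → [dʒ] by rule 1.
/e/ meets the environment for rule 4 (in an unstressed syllable) → [ə].
/l/ (word-final) is unaffected → [l].

[tʃəʃsəszəmˈhaʔdʒəl]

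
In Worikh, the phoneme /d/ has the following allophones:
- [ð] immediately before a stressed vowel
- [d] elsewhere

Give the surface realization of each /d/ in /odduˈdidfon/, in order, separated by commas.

Occurrence 1 (position 2): no conditioning environment matches → elsewhere allophone [d].
Occurrence 2 (position 3): no conditioning environment matches → elsewhere allophone [d].
Occurrence 3 (position 5): immediately before a stressed vowel → [ð].
Occurrence 4 (position 7): no conditioning environment matches → elsewhere allophone [d].

[d], [d], [ð], [d]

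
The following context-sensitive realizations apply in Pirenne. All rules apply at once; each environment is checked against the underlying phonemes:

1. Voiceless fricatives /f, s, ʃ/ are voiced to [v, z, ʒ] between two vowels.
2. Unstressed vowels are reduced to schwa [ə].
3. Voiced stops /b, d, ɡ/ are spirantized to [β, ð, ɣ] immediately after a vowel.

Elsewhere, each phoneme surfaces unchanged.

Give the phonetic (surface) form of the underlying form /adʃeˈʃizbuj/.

[əðʃəˈʒizbəj]

/a/ (word-initial): in an unstressed syllable, so rule 2 applies → [ə].
/d/ — between /a/ and /ʃ/, immediately after a vowel — surfaces as [ð] (rule 3).
/ʃ/ (between /d/ and /e/) is in the target of rule 1 but the environment (between two vowels) is not met → [ʃ].
/e/ (between /ʃ/ and /ʃ/): in an unstressed syllable, so rule 2 applies → [ə].
Rule 1 applies to /ʃ/ (between /e/ and /i/: between two vowels) → [ʒ].
/i/ (between /ʃ/ and /z/) is in the target of rule 2 but the environment (in an unstressed syllable) is not met → [i].
/b/ (between /z/ and /u/): rule 3 targets it, but not immediately after a vowel → unchanged [b].
Rule 2 applies to /u/ (between /b/ and /j/: in an unstressed syllable) → [ə].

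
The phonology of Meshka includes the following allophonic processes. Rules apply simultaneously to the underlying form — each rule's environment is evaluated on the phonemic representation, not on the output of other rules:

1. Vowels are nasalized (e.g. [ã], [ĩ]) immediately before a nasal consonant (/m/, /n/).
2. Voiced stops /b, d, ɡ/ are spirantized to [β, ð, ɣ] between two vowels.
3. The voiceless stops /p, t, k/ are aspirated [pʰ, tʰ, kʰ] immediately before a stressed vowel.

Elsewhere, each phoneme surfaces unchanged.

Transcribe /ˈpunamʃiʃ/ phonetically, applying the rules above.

[ˈpʰũnãmʃiʃ]

/p/ (word-initial) occurs immediately before a stressed vowel → [pʰ] by rule 3.
Rule 1 applies to /u/ (between /p/ and /n/: before a nasal consonant) → [ũ].
/n/ — not in any rule's target class → [n].
/a/ meets the environment for rule 1 (before a nasal consonant) → [ã].
/m/ (between /a/ and /ʃ/) is unaffected → [m].
/ʃ/ (between /m/ and /i/): no rule targets it → [ʃ].
/i/ (between /ʃ/ and /ʃ/): rule 1 targets it, but not before a nasal consonant → unchanged [i].
/ʃ/ (word-final): no rule targets it → [ʃ].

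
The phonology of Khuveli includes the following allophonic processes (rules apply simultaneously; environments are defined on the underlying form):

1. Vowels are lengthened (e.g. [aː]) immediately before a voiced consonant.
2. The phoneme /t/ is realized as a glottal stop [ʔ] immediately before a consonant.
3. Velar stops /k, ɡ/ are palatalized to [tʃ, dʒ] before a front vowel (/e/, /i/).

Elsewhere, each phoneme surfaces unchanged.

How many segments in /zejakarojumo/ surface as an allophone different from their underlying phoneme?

4

Segments that undergo a rule: /e/ → [eː] (rule 1); /a/ → [aː] (rule 1); /o/ → [oː] (rule 1); /u/ → [uː] (rule 1).
All other segments surface unchanged.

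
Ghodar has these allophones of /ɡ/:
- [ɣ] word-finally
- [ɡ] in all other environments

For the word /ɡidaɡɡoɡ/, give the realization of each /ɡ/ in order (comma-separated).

Occurrence 1 (position 1): no conditioning environment matches → elsewhere allophone [ɡ].
Occurrence 2 (position 5): no conditioning environment matches → elsewhere allophone [ɡ].
Occurrence 3 (position 6): no conditioning environment matches → elsewhere allophone [ɡ].
Occurrence 4 (position 8): word-finally → [ɣ].

[ɡ], [ɡ], [ɡ], [ɣ]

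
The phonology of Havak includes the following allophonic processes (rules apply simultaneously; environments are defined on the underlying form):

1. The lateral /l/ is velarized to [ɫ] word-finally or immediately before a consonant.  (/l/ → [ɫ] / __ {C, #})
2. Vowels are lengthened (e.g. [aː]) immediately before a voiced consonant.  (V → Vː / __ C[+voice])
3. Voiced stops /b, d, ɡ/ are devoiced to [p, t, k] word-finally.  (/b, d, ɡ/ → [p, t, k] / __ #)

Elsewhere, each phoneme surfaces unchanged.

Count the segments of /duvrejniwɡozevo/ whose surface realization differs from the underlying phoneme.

Segments that undergo a rule: /u/ → [uː] (rule 2); /e/ → [eː] (rule 2); /i/ → [iː] (rule 2); /o/ → [oː] (rule 2); /e/ → [eː] (rule 2).
All other segments surface unchanged.

5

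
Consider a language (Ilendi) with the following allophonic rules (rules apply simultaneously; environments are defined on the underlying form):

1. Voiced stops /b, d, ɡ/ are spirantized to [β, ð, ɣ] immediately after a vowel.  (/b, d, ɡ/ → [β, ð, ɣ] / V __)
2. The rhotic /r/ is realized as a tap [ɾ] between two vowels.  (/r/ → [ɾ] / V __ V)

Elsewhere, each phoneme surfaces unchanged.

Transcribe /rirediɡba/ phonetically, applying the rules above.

[riɾeðiɣba]

/r/ (word-initial) fails the environment for rule 2, so it stays [r].
/i/ stays [i].
/r/ (between /i/ and /e/): between two vowels, so rule 2 applies → [ɾ].
/e/ (between /r/ and /d/) is unaffected → [e].
Rule 1 applies to /d/ (between /e/ and /i/: immediately after a vowel) → [ð].
/i/ — not in any rule's target class → [i].
/ɡ/ — between /i/ and /b/, immediately after a vowel — surfaces as [ɣ] (rule 1).
/b/ (between /ɡ/ and /a/): rule 1 targets it, but not immediately after a vowel → unchanged [b].
/a/ (word-final): no rule targets it → [a].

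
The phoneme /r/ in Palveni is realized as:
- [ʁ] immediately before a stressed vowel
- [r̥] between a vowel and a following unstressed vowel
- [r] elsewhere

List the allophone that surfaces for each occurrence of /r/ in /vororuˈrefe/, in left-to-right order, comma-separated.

[r̥], [r̥], [ʁ]

Occurrence 1 (position 3): between a vowel and a following unstressed vowel → [r̥].
Occurrence 2 (position 5): between a vowel and a following unstressed vowel → [r̥].
Occurrence 3 (position 7): immediately before a stressed vowel → [ʁ].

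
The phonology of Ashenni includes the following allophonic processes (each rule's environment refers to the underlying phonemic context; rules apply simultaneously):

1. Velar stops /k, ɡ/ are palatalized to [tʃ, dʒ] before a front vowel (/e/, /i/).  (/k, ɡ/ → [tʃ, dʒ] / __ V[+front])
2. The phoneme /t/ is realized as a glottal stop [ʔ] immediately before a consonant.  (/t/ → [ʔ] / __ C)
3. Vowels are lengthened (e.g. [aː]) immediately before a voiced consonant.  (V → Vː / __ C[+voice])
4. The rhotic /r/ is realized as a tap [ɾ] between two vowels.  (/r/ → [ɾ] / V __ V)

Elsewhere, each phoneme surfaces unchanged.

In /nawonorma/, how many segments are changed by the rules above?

Segments that undergo a rule: /a/ → [aː] (rule 3); /o/ → [oː] (rule 3); /o/ → [oː] (rule 3).
All other segments surface unchanged.

3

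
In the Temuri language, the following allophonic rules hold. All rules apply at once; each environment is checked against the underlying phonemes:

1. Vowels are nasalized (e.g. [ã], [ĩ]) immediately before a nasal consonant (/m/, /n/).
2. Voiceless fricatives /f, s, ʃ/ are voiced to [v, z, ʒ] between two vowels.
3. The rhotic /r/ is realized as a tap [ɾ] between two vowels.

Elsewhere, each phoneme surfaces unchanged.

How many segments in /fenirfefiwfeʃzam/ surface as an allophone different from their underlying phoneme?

Segments that undergo a rule: /e/ → [ẽ] (rule 1); /f/ → [v] (rule 2); /a/ → [ã] (rule 1).
All other segments surface unchanged.

3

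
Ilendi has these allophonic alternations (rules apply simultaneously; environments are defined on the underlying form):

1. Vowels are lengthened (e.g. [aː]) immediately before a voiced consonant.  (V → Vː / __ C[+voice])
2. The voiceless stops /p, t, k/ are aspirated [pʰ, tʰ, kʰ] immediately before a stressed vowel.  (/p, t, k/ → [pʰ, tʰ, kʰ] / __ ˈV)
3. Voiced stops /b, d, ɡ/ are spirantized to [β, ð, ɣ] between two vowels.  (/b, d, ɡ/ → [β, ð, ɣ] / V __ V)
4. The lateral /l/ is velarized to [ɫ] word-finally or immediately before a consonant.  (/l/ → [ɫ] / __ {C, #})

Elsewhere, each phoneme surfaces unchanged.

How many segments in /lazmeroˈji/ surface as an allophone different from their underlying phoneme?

Segments that undergo a rule: /a/ → [aː] (rule 1); /e/ → [eː] (rule 1); /o/ → [oː] (rule 1).
All other segments surface unchanged.

3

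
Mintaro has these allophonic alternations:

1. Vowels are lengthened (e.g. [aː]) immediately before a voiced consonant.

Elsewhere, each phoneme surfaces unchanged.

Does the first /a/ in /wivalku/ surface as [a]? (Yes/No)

/a/ (between /v/ and /l/) occurs before a voiced consonant → [aː] by rule 1.
The actual realization is [aː], not [a].

No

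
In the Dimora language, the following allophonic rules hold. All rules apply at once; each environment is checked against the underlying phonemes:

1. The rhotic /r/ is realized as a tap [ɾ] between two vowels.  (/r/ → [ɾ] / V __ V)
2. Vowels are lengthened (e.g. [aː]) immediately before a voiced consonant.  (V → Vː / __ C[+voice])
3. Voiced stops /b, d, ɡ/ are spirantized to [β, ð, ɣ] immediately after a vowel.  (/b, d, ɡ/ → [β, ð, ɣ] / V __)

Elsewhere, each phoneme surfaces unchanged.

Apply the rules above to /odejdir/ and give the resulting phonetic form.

/o/ (word-initial): before a voiced consonant, so rule 2 applies → [oː].
/d/ (between /o/ and /e/): immediately after a vowel, so rule 3 applies → [ð].
/e/ (between /d/ and /j/) occurs before a voiced consonant → [eː] by rule 2.
/j/ — not in any rule's target class → [j].
/d/ (between /j/ and /i/) is in the target of rule 3 but the environment (immediately after a vowel) is not met → [d].
/i/ (between /d/ and /r/) occurs before a voiced consonant → [iː] by rule 2.
/r/ (word-final) is in the target of rule 1 but the environment (between two vowels) is not met → [r].

[oːðeːjdiːr]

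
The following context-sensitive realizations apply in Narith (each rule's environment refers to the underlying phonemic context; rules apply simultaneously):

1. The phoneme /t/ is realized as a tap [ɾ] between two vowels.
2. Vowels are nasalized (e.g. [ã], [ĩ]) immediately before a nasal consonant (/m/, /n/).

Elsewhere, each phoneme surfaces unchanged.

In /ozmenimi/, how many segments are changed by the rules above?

2

Segments that undergo a rule: /e/ → [ẽ] (rule 2); /i/ → [ĩ] (rule 2).
All other segments surface unchanged.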